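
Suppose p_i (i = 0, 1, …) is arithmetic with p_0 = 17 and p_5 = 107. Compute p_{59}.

Common difference d = (107 - 17) / (5 - 0) = 18.
p_i = 17 + (i - 0)·18.
p_{59} = 17 + 59·18 = 1079.

1079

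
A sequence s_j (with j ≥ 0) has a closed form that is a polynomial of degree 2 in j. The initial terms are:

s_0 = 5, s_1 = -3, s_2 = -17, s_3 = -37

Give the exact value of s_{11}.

1st diffs: -8, -14, -20.
2nd diffs: -6, -6 (constant).
So s_j = -3j^2 - 5j + 5.
Evaluating at j = 11 gives s_{11} = -413.

-413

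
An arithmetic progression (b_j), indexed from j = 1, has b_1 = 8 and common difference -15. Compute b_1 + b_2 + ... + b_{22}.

-3289

b_j = 8 + (j - 1)·(-15).
b_{22} = -307; S = 22·(8 + (-307))/2 = -3289.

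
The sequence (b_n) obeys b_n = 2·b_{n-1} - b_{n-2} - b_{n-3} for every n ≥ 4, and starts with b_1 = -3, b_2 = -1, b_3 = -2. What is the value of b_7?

Step forward from the initial values:
b_4 = 0, b_5 = 3, b_6 = 8, b_7 = 13.

13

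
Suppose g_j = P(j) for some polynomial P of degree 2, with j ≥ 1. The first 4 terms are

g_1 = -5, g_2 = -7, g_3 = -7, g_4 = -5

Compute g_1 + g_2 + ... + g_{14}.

1st diffs: -2, 0, 2.
2nd diffs: 2, 2 (constant).
Newton forward-difference form: g_j = -5 + (-2)·C(j-1,1) + 2·C(j-1,2).
Continuing: …, -1, 5, 13, 23, …, g_{14} = 125.
Summing j = 1..14 (14 terms) gives 476.

476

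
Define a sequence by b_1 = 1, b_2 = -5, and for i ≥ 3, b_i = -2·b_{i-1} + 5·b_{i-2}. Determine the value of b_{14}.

-12889445

Iterate the recurrence:
b_3 = 15  b_4 = -55  b_5 = 185  …  b_{11} = 314015  b_{12} = -1083255  b_{13} = 3736585  b_{14} = -12889445.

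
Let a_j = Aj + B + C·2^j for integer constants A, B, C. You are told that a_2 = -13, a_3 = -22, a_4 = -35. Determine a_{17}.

-131156

Plug in j = 2, 3, 4: 2A + B + 4C = -13; 3A + B + 8C = -22; 4A + B + 16C = -35.
Subtracting the first from the second: A + 4C = -9.
Subtracting the second from the third: A + 8C = -13.
Solving: C = -1, A = -5, then B = 1.
So a_j = -5·j + 1 + (-1)·2^j; at j=17 this is -131156.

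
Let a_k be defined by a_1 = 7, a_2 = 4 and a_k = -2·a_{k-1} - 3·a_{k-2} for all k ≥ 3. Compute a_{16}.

Applying the relation repeatedly:
a_3 = -29; a_4 = 46; a_5 = -5; …; a_{13} = 7363; a_{14} = -10184; a_{15} = -1721; a_{16} = 33994.

33994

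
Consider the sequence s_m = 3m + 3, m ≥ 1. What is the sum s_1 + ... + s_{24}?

Over m = 1..24: Σm = 300.
Total = (3)·300 + (3)·24 = 972.

972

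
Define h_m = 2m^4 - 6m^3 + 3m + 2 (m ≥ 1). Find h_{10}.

h_{10} = 2·10^4 - 6·10^3 + 3·10 + 2 = 14032.

14032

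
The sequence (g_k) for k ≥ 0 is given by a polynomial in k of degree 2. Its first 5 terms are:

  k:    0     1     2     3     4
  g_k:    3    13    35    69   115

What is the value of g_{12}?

1st diffs: 10, 22, 34, 46.
2nd diffs: 12, 12, 12 (constant).
Newton forward-difference form: g_k = 3 + 10·C(k,1) + 12·C(k,2).
At k = 12: k = 12, so g_{12} = 3 + 120 + 792 = 915.

915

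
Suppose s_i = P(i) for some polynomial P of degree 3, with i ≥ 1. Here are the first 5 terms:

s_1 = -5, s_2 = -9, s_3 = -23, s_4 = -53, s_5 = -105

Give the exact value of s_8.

-453

1st diffs: -4, -14, -30, -52.
2nd diffs: -10, -16, -22.
3rd diffs: -6, -6 (constant).
So s_i = -i^3 + i^2 - 5.
Evaluating at i = 8 gives s_8 = -453.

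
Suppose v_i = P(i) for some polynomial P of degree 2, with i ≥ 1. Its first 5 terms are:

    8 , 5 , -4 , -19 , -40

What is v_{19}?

1st diffs: -3, -9, -15, -21.
2nd diffs: -6, -6, -6 (constant).
Newton forward-difference form: v_i = 8 + (-3)·C(i-1,1) + (-6)·C(i-1,2).
At i = 19: i-1 = 18, so v_{19} = 8 - 54 - 918 = -964.

-964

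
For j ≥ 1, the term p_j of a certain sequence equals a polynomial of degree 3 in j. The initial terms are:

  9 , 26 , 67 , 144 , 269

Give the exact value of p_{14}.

1st diffs: 17, 41, 77, 125.
2nd diffs: 24, 36, 48.
3rd diffs: 12, 12 (constant).
So p_j = 2j^3 + 3j + 4.
Evaluating at j = 14 gives p_{14} = 5534.

5534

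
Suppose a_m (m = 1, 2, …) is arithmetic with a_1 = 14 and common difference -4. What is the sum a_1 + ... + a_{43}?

-3010

a_m = 14 + (m - 1)·(-4).
a_{43} = -154; S = 43·(14 + (-154))/2 = -3010.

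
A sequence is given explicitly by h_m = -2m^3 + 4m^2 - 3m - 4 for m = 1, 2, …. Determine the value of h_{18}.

h_{18} = -2·18^3 + 4·18^2 - 3·18 - 4 = -10426.

-10426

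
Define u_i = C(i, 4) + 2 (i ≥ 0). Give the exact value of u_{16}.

C(16, 4) = 1820, so u_{16} = 1822.

1822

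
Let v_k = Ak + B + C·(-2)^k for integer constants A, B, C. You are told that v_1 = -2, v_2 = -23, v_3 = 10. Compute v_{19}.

Plug in k = 1, 2, 3: A + B - 2C = -2; 2A + B + 4C = -23; 3A + B - 8C = 10.
Subtracting the first from the second: A + 6C = -21.
Subtracting the second from the third: A - 12C = 33.
Solving: C = -3, A = -3, then B = -5.
Hence v_{19} = -3·19 + (-5) + (-3)·(-524288) = 1572802.

1572802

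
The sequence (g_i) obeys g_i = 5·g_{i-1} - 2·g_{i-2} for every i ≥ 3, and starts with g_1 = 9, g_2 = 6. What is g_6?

g_3 = 12  g_4 = 48  g_5 = 216  g_6 = 984.

984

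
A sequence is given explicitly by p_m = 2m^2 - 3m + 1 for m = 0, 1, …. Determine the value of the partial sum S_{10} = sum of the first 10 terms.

445

Over m = 0..9: Σm = 45, Σm² = 285.
Total = (2)·285 + (-3)·45 + (1)·10 = 445.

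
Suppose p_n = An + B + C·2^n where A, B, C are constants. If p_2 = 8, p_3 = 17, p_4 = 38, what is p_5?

83

The three given values yield: 2A + B + 4C = 8; 3A + B + 8C = 17; 4A + B + 16C = 38.
Subtracting the first from the second: A + 4C = 9.
Subtracting the second from the third: A + 8C = 21.
Solving: C = 3, A = -3, then B = 2.
Therefore p_5 = -15 + 2 + 3·32 = 83.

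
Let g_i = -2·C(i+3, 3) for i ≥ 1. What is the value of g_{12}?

-910

C(15, 3) = 455, so g_{12} = -910.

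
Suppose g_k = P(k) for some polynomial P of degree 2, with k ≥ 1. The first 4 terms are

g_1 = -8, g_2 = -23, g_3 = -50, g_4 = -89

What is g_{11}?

1st diffs: -15, -27, -39.
2nd diffs: -12, -12 (constant).
Newton forward-difference form: g_k = -8 + (-15)·C(k-1,1) + (-12)·C(k-1,2).
At k = 11: k-1 = 10, so g_{11} = -8 - 150 - 540 = -698.

-698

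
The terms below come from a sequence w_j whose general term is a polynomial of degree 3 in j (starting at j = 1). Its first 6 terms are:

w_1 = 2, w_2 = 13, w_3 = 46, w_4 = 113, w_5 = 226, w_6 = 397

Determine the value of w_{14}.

5293

1st diffs: 11, 33, 67, 113, 171.
2nd diffs: 22, 34, 46, 58.
3rd diffs: 12, 12, 12 (constant).
Newton forward-difference form: w_j = 2 + 11·C(j-1,1) + 22·C(j-1,2) + 12·C(j-1,3).
At j = 14: j-1 = 13, so w_{14} = 2 + 143 + 1716 + 3432 = 5293.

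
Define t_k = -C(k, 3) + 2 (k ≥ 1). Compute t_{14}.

-362

C(14, 3) = 364, so t_{14} = -362.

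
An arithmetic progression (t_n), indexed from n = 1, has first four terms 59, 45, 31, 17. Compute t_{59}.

Common difference d = -14.
t_n = 59 + (n - 1)·(-14).
t_{59} = 59 + 58·(-14) = -753.

-753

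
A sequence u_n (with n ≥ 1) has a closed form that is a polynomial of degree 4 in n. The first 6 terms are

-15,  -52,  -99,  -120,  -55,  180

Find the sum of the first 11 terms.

19118

1st diffs: -37, -47, -21, 65, 235.
2nd diffs: -10, 26, 86, 170.
3rd diffs: 36, 60, 84.
4th diffs: 24, 24 (constant).
Newton forward-difference form: u_n = -15 + (-37)·C(n-1,1) + (-10)·C(n-1,2) + 36·C(n-1,3) + 24·C(n-1,4).
Continuing: …, 693, 1616, 3105, 5340, …, u_{11} = 8525.
Summing n = 1..11 (11 terms) gives 19118.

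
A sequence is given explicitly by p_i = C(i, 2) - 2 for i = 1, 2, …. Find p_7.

19

C(7, 2) = 21, so p_7 = 19.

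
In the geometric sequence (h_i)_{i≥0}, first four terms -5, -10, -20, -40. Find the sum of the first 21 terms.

Common ratio r = 2.
h_i = (-5)·2^(i-0).
S = (-5)·(2^21 - 1)/(2 - 1) = (-5)·(2097152 - 1)/(1) = -10485755.

-10485755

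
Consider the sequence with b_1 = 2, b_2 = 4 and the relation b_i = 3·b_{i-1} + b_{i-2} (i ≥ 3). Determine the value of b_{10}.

59734

Step forward from the initial values:
b_3 = 14, b_4 = 46, b_5 = 152, b_6 = 502, b_7 = 1658, b_8 = 5476, b_9 = 18086, b_{10} = 59734.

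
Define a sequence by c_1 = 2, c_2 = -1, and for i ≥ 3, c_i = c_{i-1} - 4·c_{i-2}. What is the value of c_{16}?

12619

Applying the relation repeatedly:
c_3 = -9;  c_4 = -5;  c_5 = 31;  …;  c_{13} = -7681;  c_{14} = 6035;  c_{15} = 36759;  c_{16} = 12619.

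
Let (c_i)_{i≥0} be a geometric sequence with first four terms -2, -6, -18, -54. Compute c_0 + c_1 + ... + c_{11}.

Common ratio r = 3.
c_i = (-2)·3^(i-0).
S = (-2)·(3^12 - 1)/(3 - 1) = (-2)·(531441 - 1)/(2) = -531440.

-531440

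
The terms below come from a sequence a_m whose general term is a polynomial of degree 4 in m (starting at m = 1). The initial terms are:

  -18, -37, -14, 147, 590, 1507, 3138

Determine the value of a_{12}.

1st diffs: -19, 23, 161, 443, 917, 1631.
2nd diffs: 42, 138, 282, 474, 714.
3rd diffs: 96, 144, 192, 240.
4th diffs: 48, 48, 48 (constant).
Newton forward-difference form: a_m = -18 + (-19)·C(m-1,1) + 42·C(m-1,2) + 96·C(m-1,3) + 48·C(m-1,4).
At m = 12: m-1 = 11, so a_{12} = -18 - 209 + 2310 + 15840 + 15840 = 33763.

33763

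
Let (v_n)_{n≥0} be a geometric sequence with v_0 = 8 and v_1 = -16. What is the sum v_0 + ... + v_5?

Common ratio r = -2.
v_n = 8·(-2)^(n-0).
S = 8·((-2)^6 - 1)/(-2 - 1) = 8·(64 - 1)/(-3) = -168.

-168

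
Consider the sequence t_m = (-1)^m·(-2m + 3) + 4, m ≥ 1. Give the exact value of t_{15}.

31

(-1)^15 = -1; -2m + 3 at m=15 is -27; so t_{15} = 31.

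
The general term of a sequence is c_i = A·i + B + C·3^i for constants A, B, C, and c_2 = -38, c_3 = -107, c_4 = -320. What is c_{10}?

-236174

Plug in i = 2, 3, 4: 2A + B + 9C = -38; 3A + B + 27C = -107; 4A + B + 81C = -320.
Subtracting the first from the second: A + 18C = -69.
Subtracting the second from the third: A + 54C = -213.
Solving: C = -4, A = 3, then B = -8.
Therefore c_{10} = 30 + (-8) + (-4)·59049 = -236174.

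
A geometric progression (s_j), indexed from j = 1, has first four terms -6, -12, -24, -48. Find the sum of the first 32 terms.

-25769803770

Common ratio r = 2.
s_j = (-6)·2^(j-1).
S = (-6)·(2^32 - 1)/(2 - 1) = (-6)·(4294967296 - 1)/(1) = -25769803770.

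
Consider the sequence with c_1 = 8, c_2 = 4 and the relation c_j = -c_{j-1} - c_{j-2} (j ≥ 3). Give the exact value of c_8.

Applying the relation repeatedly:
c_3 = -12, c_4 = 8, c_5 = 4, c_6 = -12, c_7 = 8, c_8 = 4.

4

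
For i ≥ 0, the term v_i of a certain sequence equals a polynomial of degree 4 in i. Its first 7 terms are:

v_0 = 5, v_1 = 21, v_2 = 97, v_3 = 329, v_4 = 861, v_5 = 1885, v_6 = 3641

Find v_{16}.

1st diffs: 16, 76, 232, 532, 1024, 1756.
2nd diffs: 60, 156, 300, 492, 732.
3rd diffs: 96, 144, 192, 240.
4th diffs: 48, 48, 48 (constant).
So v_i = 2i^4 + 4i^3 + 4i^2 + 6i + 5.
Evaluating at i = 16 gives v_{16} = 148581.

148581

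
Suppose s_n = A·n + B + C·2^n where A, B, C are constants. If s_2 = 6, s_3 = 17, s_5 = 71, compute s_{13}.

Write the equations: 2A + B + 4C = 6; 3A + B + 8C = 17; 5A + B + 32C = 71.
Subtracting the first from the second: A + 4C = 11.
Subtracting the second from the third: 2A + 24C = 54.
Solving: C = 2, A = 3, then B = -8.
So s_n = 3·n + (-8) + 2·2^n; at n=13 this is 16415.

16415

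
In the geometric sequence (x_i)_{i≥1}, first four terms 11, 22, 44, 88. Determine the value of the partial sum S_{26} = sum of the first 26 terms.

Common ratio r = 2.
x_i = 11·2^(i-1).
S = 11·(2^26 - 1)/(2 - 1) = 11·(67108864 - 1)/(1) = 738197493.

738197493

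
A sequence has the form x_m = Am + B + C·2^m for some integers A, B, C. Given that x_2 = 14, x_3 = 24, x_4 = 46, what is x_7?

376

Plug in m = 2, 3, 4: 2A + B + 4C = 14; 3A + B + 8C = 24; 4A + B + 16C = 46.
Subtracting the first from the second: A + 4C = 10.
Subtracting the second from the third: A + 8C = 22.
Solving: C = 3, A = -2, then B = 6.
So x_m = -2·m + 6 + 3·2^m; at m=7 this is 376.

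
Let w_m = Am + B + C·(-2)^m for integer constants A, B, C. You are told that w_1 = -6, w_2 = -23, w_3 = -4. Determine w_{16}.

The three given values yield: A + B - 2C = -6; 2A + B + 4C = -23; 3A + B - 8C = -4.
Subtracting the first from the second: A + 6C = -17.
Subtracting the second from the third: A - 12C = 19.
Solving: C = -2, A = -5, then B = -5.
Therefore w_{16} = -80 + (-5) + (-2)·65536 = -131157.

-131157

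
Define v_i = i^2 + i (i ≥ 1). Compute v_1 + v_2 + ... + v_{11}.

Over i = 1..11: Σi = 66, Σi² = 506.
Total = (1)·506 + (1)·66 = 572.

572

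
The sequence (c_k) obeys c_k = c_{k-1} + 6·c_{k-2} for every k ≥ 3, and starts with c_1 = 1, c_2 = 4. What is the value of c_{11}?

70654

Compute successive terms:
c_3 = 10; c_4 = 34; c_5 = 94; c_6 = 298; c_7 = 862; c_8 = 2650; c_9 = 7822; c_{10} = 23722; c_{11} = 70654.
(Characteristic roots are 3 and -2.)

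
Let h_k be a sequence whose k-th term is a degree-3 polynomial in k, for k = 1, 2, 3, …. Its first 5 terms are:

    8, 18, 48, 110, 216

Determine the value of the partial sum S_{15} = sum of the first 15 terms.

26650

1st diffs: 10, 30, 62, 106.
2nd diffs: 20, 32, 44.
3rd diffs: 12, 12 (constant).
Newton forward-difference form: h_k = 8 + 10·C(k-1,1) + 20·C(k-1,2) + 12·C(k-1,3).
Continuing: …, 378, 608, 918, 1320, …, h_{15} = 6336.
Summing k = 1..15 (15 terms) gives 26650.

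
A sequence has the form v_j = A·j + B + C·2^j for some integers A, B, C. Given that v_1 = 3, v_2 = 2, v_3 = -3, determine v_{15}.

-65487

Plug in j = 1, 2, 3: A + B + 2C = 3; 2A + B + 4C = 2; 3A + B + 8C = -3.
Subtracting the first from the second: A + 2C = -1.
Subtracting the second from the third: A + 4C = -5.
Solving: C = -2, A = 3, then B = 4.
Therefore v_{15} = 45 + 4 + (-2)·32768 = -65487.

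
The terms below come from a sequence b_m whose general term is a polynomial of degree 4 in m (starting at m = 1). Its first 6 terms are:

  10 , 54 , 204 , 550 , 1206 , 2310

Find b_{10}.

14806

1st diffs: 44, 150, 346, 656, 1104.
2nd diffs: 106, 196, 310, 448.
3rd diffs: 90, 114, 138.
4th diffs: 24, 24 (constant).
So b_m = m^4 + 5m^3 - 2m^2 + 6.
Evaluating at m = 10 gives b_{10} = 14806.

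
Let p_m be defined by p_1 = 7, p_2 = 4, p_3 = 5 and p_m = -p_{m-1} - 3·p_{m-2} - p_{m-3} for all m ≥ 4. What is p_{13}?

Applying the relation repeatedly:
p_4 = -24;  p_5 = 5;  p_6 = 62;  p_7 = -53;  p_8 = -138;  p_9 = 235;  p_{10} = 232;  p_{11} = -799;  p_{12} = -132;  p_{13} = 2297.

2297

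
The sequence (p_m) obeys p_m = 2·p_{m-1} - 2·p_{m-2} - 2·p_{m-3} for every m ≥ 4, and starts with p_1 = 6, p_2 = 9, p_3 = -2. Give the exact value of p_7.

Compute successive terms:
p_4 = -34, p_5 = -82, p_6 = -92, p_7 = 48.

48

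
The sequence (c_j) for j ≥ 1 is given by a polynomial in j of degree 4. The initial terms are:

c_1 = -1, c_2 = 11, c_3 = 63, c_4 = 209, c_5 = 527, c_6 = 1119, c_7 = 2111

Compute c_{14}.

35879

1st diffs: 12, 52, 146, 318, 592, 992.
2nd diffs: 40, 94, 172, 274, 400.
3rd diffs: 54, 78, 102, 126.
4th diffs: 24, 24, 24 (constant).
So c_j = j^4 - j^3 + j^2 + j - 3.
Evaluating at j = 14 gives c_{14} = 35879.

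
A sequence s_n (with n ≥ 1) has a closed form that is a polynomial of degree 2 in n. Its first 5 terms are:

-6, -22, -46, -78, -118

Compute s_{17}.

1st diffs: -16, -24, -32, -40.
2nd diffs: -8, -8, -8 (constant).
So s_n = -4n^2 - 4n + 2.
Evaluating at n = 17 gives s_{17} = -1222.

-1222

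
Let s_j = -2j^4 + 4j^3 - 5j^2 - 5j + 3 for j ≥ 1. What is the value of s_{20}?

s_{20} = -2·20^4 + 4·20^3 - 5·20^2 - 5·20 + 3 = -290097.

-290097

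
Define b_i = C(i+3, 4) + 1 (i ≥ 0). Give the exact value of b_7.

211

C(10, 4) = 210, so b_7 = 211.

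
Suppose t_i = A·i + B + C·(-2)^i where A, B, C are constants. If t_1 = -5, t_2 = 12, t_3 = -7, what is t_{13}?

At i = 1, 2, 3: A + B - 2C = -5; 2A + B + 4C = 12; 3A + B - 8C = -7.
Subtracting the first from the second: A + 6C = 17.
Subtracting the second from the third: A - 12C = -19.
Solving: C = 2, A = 5, then B = -6.
Hence t_{13} = 5·13 + (-6) + 2·(-8192) = -16325.

-16325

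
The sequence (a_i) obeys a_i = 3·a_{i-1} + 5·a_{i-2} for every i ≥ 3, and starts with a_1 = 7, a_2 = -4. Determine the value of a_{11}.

1354958

a_3 = 23, a_4 = 49, a_5 = 262, a_6 = 1031, a_7 = 4403, a_8 = 18364, a_9 = 77107, a_{10} = 323141, a_{11} = 1354958.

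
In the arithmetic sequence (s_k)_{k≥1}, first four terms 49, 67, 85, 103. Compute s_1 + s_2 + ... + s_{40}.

Common difference d = 18.
s_k = 49 + (k - 1)·18.
s_{40} = 751; S = 40·(49 + 751)/2 = 16000.

16000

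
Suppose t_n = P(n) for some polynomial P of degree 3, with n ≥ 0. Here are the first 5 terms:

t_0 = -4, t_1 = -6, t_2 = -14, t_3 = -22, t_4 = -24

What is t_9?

266

1st diffs: -2, -8, -8, -2.
2nd diffs: -6, 0, 6.
3rd diffs: 6, 6 (constant).
Newton forward-difference form: t_n = -4 + (-2)·C(n,1) + (-6)·C(n,2) + 6·C(n,3).
At n = 9: n = 9, so t_9 = -4 - 18 - 216 + 504 = 266.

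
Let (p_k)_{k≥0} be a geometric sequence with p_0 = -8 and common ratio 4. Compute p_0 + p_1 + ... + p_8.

p_k = (-8)·4^(k-0).
S = (-8)·(4^9 - 1)/(4 - 1) = (-8)·(262144 - 1)/(3) = -699048.

-699048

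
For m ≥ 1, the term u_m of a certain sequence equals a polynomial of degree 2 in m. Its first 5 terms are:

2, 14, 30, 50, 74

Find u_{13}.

1st diffs: 12, 16, 20, 24.
2nd diffs: 4, 4, 4 (constant).
Newton forward-difference form: u_m = 2 + 12·C(m-1,1) + 4·C(m-1,2).
At m = 13: m-1 = 12, so u_{13} = 2 + 144 + 264 = 410.

410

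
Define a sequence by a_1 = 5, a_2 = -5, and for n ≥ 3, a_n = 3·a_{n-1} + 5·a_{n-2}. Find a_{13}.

5274365

Step forward from the initial values:
a_3 = 10, a_4 = 5, a_5 = 65, …, a_{10} = 71545, a_{11} = 300085, a_{12} = 1257980, a_{13} = 5274365.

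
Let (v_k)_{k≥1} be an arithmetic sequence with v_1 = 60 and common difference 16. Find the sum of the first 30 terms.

v_k = 60 + (k - 1)·16.
v_{30} = 524; S = 30·(60 + 524)/2 = 8760.

8760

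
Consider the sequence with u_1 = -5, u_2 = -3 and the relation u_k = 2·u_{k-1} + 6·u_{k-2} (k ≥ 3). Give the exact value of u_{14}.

-42654528

u_3 = -36;  u_4 = -90;  u_5 = -396;  …;  u_{11} = -880704;  u_{12} = -3208608;  u_{13} = -11701440;  u_{14} = -42654528.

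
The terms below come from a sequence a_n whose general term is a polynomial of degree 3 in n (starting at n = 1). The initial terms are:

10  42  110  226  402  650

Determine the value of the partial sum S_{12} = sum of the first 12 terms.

1st diffs: 32, 68, 116, 176, 248.
2nd diffs: 36, 48, 60, 72.
3rd diffs: 12, 12, 12 (constant).
So a_n = 2n^3 + 6n^2 + 2.
Continuing: …, 982, 1410, 1946, 2602, …, a_{12} = 4322.
Summing n = 1..12 (12 terms) gives 16092.

16092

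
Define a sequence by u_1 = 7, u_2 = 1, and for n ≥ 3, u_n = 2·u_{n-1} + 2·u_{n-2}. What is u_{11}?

Compute successive terms:
u_3 = 16;  u_4 = 34;  u_5 = 100;  u_6 = 268;  u_7 = 736;  u_8 = 2008;  u_9 = 5488;  u_{10} = 14992;  u_{11} = 40960.

40960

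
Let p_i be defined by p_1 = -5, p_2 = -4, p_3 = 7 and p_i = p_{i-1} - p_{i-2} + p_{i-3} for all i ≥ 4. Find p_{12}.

Compute successive terms:
p_4 = 6;  p_5 = -5;  p_6 = -4;  p_7 = 7;  p_8 = 6;  p_9 = -5;  p_{10} = -4;  p_{11} = 7;  p_{12} = 6.

6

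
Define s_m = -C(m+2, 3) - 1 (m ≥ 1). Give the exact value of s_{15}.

-681

C(17, 3) = 680, so s_{15} = -681.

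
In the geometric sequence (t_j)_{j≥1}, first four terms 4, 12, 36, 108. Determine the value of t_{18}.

Common ratio r = 3.
t_j = 4·3^(j-1).
t_{18} = 4·3^17 = 516560652.

516560652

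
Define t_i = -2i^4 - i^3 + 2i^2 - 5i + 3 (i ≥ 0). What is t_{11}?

-30423

t_{11} = -2·11^4 - 1·11^3 + 2·11^2 - 5·11 + 3 = -30423.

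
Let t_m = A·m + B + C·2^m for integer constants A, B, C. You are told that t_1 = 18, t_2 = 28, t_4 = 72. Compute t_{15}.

98372

Write the equations: A + B + 2C = 18; 2A + B + 4C = 28; 4A + B + 16C = 72.
Subtracting the first from the second: A + 2C = 10.
Subtracting the second from the third: 2A + 12C = 44.
Solving: C = 3, A = 4, then B = 8.
Therefore t_{15} = 60 + 8 + 3·32768 = 98372.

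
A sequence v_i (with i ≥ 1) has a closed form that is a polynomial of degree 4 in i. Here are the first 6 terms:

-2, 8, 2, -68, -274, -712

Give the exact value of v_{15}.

1st diffs: 10, -6, -70, -206, -438.
2nd diffs: -16, -64, -136, -232.
3rd diffs: -48, -72, -96.
4th diffs: -24, -24 (constant).
Newton forward-difference form: v_i = -2 + 10·C(i-1,1) + (-16)·C(i-1,2) + (-48)·C(i-1,3) + (-24)·C(i-1,4).
At i = 15: i-1 = 14, so v_{15} = -2 + 140 - 1456 - 17472 - 24024 = -42814.

-42814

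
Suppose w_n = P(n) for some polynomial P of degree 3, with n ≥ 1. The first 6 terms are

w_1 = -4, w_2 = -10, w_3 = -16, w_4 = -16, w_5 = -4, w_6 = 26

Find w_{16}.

1st diffs: -6, -6, 0, 12, 30.
2nd diffs: 0, 6, 12, 18.
3rd diffs: 6, 6, 6 (constant).
So w_n = n^3 - 6n^2 + 5n - 4.
Evaluating at n = 16 gives w_{16} = 2636.

2636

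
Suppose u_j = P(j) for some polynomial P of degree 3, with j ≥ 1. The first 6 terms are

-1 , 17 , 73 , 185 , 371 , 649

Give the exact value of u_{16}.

1st diffs: 18, 56, 112, 186, 278.
2nd diffs: 38, 56, 74, 92.
3rd diffs: 18, 18, 18 (constant).
Newton forward-difference form: u_j = -1 + 18·C(j-1,1) + 38·C(j-1,2) + 18·C(j-1,3).
At j = 16: j-1 = 15, so u_{16} = -1 + 270 + 3990 + 8190 = 12449.

12449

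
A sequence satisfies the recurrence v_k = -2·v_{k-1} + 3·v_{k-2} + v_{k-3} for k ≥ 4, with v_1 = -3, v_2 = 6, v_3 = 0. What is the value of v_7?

-243

Compute successive terms:
v_4 = 15;  v_5 = -24;  v_6 = 93;  v_7 = -243.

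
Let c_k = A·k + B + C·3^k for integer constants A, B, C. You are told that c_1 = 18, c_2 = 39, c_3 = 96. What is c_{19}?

The three given values yield: A + B + 3C = 18; 2A + B + 9C = 39; 3A + B + 27C = 96.
Subtracting the first from the second: A + 6C = 21.
Subtracting the second from the third: A + 18C = 57.
Solving: C = 3, A = 3, then B = 6.
Hence c_{19} = 3·19 + 6 + 3·1162261467 = 3486784464.

3486784464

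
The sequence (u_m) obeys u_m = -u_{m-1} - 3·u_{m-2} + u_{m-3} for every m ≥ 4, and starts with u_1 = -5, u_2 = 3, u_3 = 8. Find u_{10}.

-225

Compute successive terms:
u_4 = -22  u_5 = 1  u_6 = 73  u_7 = -98  u_8 = -120  u_9 = 487  u_{10} = -225.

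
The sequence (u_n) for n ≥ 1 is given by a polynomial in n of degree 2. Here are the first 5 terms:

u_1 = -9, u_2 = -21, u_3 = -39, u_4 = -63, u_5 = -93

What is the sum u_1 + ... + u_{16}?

1st diffs: -12, -18, -24, -30.
2nd diffs: -6, -6, -6 (constant).
So u_n = -3n^2 - 3n - 3.
Continuing: …, -129, -171, -219, -273, …, u_{16} = -819.
Summing n = 1..16 (16 terms) gives -4944.

-4944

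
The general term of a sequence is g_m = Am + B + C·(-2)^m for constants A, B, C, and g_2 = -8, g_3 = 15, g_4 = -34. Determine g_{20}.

Write the equations: 2A + B + 4C = -8; 3A + B - 8C = 15; 4A + B + 16C = -34.
Subtracting the first from the second: A - 12C = 23.
Subtracting the second from the third: A + 24C = -49.
Solving: C = -2, A = -1, then B = 2.
Hence g_{20} = -1·20 + 2 + (-2)·1048576 = -2097170.

-2097170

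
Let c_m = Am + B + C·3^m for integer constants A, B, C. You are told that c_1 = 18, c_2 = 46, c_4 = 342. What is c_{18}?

Write the equations: A + B + 3C = 18; 2A + B + 9C = 46; 4A + B + 81C = 342.
Subtracting the first from the second: A + 6C = 28.
Subtracting the second from the third: 2A + 72C = 296.
Solving: C = 4, A = 4, then B = 2.
So c_m = 4·m + 2 + 4·3^m; at m=18 this is 1549682030.

1549682030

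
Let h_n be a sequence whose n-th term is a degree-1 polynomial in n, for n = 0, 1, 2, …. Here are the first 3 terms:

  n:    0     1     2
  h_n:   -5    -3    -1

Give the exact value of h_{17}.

1st diffs: 2, 2 (constant).
So h_n = 2n - 5.
Evaluating at n = 17 gives h_{17} = 29.

29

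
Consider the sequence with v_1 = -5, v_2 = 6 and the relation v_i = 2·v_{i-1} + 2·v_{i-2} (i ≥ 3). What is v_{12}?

42752

Applying the relation repeatedly:
v_3 = 2;  v_4 = 16;  v_5 = 36;  v_6 = 104;  v_7 = 280;  v_8 = 768;  v_9 = 2096;  v_{10} = 5728;  v_{11} = 15648;  v_{12} = 42752.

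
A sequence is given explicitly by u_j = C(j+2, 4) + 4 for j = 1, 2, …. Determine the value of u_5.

39

C(7, 4) = 35, so u_5 = 39.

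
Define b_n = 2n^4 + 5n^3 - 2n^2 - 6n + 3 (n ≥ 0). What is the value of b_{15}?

117588

b_{15} = 2·15^4 + 5·15^3 - 2·15^2 - 6·15 + 3 = 117588.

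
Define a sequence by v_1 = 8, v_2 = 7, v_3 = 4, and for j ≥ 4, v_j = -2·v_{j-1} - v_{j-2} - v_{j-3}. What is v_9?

Iterate the recurrence:
v_4 = -23;  v_5 = 35;  v_6 = -51;  v_7 = 90;  v_8 = -164;  v_9 = 289.

289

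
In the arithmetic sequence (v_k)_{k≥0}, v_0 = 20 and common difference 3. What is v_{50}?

v_k = 20 + (k - 0)·3.
v_{50} = 20 + 50·3 = 170.

170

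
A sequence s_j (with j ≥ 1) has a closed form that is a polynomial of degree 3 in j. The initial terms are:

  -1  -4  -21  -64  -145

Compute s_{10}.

-1540

1st diffs: -3, -17, -43, -81.
2nd diffs: -14, -26, -38.
3rd diffs: -12, -12 (constant).
So s_j = -2j^3 + 5j^2 - 4j.
Evaluating at j = 10 gives s_{10} = -1540.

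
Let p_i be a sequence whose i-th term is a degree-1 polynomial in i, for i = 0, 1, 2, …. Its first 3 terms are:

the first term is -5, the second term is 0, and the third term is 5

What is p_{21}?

1st diffs: 5, 5 (constant).
So p_i = 5i - 5.
Evaluating at i = 21 gives p_{21} = 100.

100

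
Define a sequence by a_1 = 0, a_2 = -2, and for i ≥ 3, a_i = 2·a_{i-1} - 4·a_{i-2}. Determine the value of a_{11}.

Step forward from the initial values:
a_3 = -4;  a_4 = 0;  a_5 = 16;  a_6 = 32;  a_7 = 0;  a_8 = -128;  a_9 = -256;  a_{10} = 0;  a_{11} = 1024.

1024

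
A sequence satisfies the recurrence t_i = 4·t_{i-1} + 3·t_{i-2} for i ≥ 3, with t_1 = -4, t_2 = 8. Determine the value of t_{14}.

Compute successive terms:
t_3 = 20;  t_4 = 104;  t_5 = 476;  …;  t_{11} = 4794452;  t_{12} = 22273832;  t_{13} = 103478684;  t_{14} = 480736232.

480736232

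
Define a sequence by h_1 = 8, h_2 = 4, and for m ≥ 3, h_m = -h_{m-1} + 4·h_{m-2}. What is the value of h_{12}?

-63372

Iterate the recurrence:
h_3 = 28, h_4 = -12, h_5 = 124, h_6 = -172, h_7 = 668, h_8 = -1356, h_9 = 4028, h_{10} = -9452, h_{11} = 25564, h_{12} = -63372.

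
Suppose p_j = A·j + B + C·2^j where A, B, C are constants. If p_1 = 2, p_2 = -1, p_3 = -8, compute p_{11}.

-4080

The three given values yield: A + B + 2C = 2; 2A + B + 4C = -1; 3A + B + 8C = -8.
Subtracting the first from the second: A + 2C = -3.
Subtracting the second from the third: A + 4C = -7.
Solving: C = -2, A = 1, then B = 5.
Therefore p_{11} = 11 + 5 + (-2)·2048 = -4080.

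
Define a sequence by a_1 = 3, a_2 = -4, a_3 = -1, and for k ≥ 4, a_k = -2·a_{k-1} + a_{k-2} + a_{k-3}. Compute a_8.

75

Step forward from the initial values:
a_4 = 1;  a_5 = -7;  a_6 = 14;  a_7 = -34;  a_8 = 75.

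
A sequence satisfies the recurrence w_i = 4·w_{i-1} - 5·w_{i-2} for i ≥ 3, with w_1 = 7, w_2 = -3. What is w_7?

-1567

Step forward from the initial values:
w_3 = -47;  w_4 = -173;  w_5 = -457;  w_6 = -963;  w_7 = -1567.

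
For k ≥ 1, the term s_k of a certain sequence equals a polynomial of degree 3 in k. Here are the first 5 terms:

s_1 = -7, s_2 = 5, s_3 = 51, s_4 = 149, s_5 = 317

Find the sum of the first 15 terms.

1st diffs: 12, 46, 98, 168.
2nd diffs: 34, 52, 70.
3rd diffs: 18, 18 (constant).
Newton forward-difference form: s_k = -7 + 12·C(k-1,1) + 34·C(k-1,2) + 18·C(k-1,3).
Continuing: …, 573, 935, 1421, 2049, …, s_{15} = 9807.
Summing k = 1..15 (15 terms) gives 41195.

41195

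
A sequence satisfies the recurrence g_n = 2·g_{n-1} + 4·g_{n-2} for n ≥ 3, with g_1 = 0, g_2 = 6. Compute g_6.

g_3 = 12, g_4 = 48, g_5 = 144, g_6 = 480.

480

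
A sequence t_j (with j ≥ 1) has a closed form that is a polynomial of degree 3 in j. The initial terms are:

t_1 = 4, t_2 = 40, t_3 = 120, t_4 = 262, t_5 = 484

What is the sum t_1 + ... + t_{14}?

1st diffs: 36, 80, 142, 222.
2nd diffs: 44, 62, 80.
3rd diffs: 18, 18 (constant).
Newton forward-difference form: t_j = 4 + 36·C(j-1,1) + 44·C(j-1,2) + 18·C(j-1,3).
Continuing: …, 804, 1240, 1810, 2532, …, t_{14} = 9052.
Summing j = 1..14 (14 terms) gives 37366.

37366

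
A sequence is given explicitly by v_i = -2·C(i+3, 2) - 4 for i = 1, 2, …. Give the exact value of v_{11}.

C(14, 2) = 91, so v_{11} = -186.

-186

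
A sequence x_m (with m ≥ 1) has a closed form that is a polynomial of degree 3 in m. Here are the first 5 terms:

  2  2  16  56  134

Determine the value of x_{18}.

1st diffs: 0, 14, 40, 78.
2nd diffs: 14, 26, 38.
3rd diffs: 12, 12 (constant).
Newton forward-difference form: x_m = 2 + 14·C(m-1,2) + 12·C(m-1,3).
At m = 18: m-1 = 17, so x_{18} = 2 + 1904 + 8160 = 10066.

10066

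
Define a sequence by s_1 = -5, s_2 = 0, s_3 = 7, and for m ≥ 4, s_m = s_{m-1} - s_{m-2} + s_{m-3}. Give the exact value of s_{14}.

s_4 = 2, s_5 = -5, s_6 = 0, …, s_{11} = 7, s_{12} = 2, s_{13} = -5, s_{14} = 0.

0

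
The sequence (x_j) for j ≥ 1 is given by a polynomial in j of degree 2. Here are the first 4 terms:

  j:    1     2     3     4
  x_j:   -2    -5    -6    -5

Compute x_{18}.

219

1st diffs: -3, -1, 1.
2nd diffs: 2, 2 (constant).
Newton forward-difference form: x_j = -2 + (-3)·C(j-1,1) + 2·C(j-1,2).
At j = 18: j-1 = 17, so x_{18} = -2 - 51 + 272 = 219.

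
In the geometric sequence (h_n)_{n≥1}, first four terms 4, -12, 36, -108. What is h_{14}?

Common ratio r = -3.
h_n = 4·(-3)^(n-1).
h_{14} = 4·(-3)^13 = -6377292.

-6377292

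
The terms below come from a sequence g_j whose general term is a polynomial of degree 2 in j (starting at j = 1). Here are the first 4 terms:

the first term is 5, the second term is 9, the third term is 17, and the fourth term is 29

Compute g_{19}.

1st diffs: 4, 8, 12.
2nd diffs: 4, 4 (constant).
Newton forward-difference form: g_j = 5 + 4·C(j-1,1) + 4·C(j-1,2).
At j = 19: j-1 = 18, so g_{19} = 5 + 72 + 612 = 689.

689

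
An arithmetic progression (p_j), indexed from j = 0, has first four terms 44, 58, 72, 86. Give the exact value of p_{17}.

Common difference d = 14.
p_j = 44 + (j - 0)·14.
p_{17} = 44 + 17·14 = 282.

282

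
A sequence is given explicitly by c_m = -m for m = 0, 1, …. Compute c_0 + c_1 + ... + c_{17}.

-153

Over m = 0..17: Σm = 153.
Total = (-1)·153 = -153.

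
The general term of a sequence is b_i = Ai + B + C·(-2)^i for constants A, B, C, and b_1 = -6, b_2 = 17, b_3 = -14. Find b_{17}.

-393136

Write the equations: A + B - 2C = -6; 2A + B + 4C = 17; 3A + B - 8C = -14.
Subtracting the first from the second: A + 6C = 23.
Subtracting the second from the third: A - 12C = -31.
Solving: C = 3, A = 5, then B = -5.
Therefore b_{17} = 85 + (-5) + 3·(-131072) = -393136.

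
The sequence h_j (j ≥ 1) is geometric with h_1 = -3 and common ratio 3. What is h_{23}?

-94143178827

h_j = (-3)·3^(j-1).
h_{23} = (-3)·3^22 = -94143178827.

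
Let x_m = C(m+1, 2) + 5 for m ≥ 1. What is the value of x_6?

26

C(7, 2) = 21, so x_6 = 26.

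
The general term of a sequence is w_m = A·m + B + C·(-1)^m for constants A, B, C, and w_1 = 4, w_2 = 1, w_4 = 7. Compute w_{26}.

73

At m = 1, 2, 4: A + B - C = 4; 2A + B + C = 1; 4A + B + C = 7.
Subtracting the first from the second: A + 2C = -3.
Subtracting the second from the third: 2A = 6.
Solving: C = -3, A = 3, then B = -2.
Hence w_{26} = 3·26 + (-2) + (-3)·1 = 73.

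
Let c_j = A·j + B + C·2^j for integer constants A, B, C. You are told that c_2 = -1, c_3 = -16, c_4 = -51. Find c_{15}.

-163756

The three given values yield: 2A + B + 4C = -1; 3A + B + 8C = -16; 4A + B + 16C = -51.
Subtracting the first from the second: A + 4C = -15.
Subtracting the second from the third: A + 8C = -35.
Solving: C = -5, A = 5, then B = 9.
Hence c_{15} = 5·15 + 9 + (-5)·32768 = -163756.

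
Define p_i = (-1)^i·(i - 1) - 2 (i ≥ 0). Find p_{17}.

(-1)^17 = -1; i - 1 at i=17 is 16; so p_{17} = -18.

-18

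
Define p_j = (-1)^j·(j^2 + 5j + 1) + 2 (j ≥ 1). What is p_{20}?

503

(-1)^20 = 1; j^2 + 5j + 1 at j=20 is 501; so p_{20} = 503.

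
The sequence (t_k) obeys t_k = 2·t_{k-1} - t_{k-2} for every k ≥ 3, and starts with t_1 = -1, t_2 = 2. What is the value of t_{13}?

Step forward from the initial values:
t_3 = 5;  t_4 = 8;  t_5 = 11;  …;  t_{10} = 26;  t_{11} = 29;  t_{12} = 32;  t_{13} = 35.
(Characteristic roots are 1 and 1.)

35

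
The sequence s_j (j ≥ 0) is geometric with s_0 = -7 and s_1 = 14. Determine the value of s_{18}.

-1835008

Common ratio r = -2.
s_j = (-7)·(-2)^(j-0).
s_{18} = (-7)·(-2)^18 = -1835008.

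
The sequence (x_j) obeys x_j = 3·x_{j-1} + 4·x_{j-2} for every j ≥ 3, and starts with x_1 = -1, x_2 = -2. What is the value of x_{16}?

Iterate the recurrence:
x_3 = -10; x_4 = -38; x_5 = -154; …; x_{13} = -10066330; x_{14} = -40265318; x_{15} = -161061274; x_{16} = -644245094.
(Characteristic roots are 4 and -1.)

-644245094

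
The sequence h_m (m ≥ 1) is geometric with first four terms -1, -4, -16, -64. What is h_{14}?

Common ratio r = 4.
h_m = (-1)·4^(m-1).
h_{14} = (-1)·4^13 = -67108864.

-67108864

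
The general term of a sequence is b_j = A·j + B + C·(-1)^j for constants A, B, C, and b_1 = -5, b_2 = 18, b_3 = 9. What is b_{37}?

247

At j = 1, 2, 3: A + B - C = -5; 2A + B + C = 18; 3A + B - C = 9.
Subtracting the first from the second: A + 2C = 23.
Subtracting the second from the third: A - 2C = -9.
Solving: C = 8, A = 7, then B = -4.
Therefore b_{37} = 259 + (-4) + 8·(-1) = 247.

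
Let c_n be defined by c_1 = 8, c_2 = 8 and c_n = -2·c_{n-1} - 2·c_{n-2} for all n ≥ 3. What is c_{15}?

Compute successive terms:
c_3 = -32  c_4 = 48  c_5 = -32  …  c_{12} = 768  c_{13} = -512  c_{14} = -512  c_{15} = 2048.

2048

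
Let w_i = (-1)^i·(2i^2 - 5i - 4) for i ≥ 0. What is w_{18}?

(-1)^18 = 1; 2i^2 - 5i - 4 at i=18 is 554; so w_{18} = 554.

554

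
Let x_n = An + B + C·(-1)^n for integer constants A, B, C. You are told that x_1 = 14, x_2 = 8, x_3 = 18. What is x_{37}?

86

Write the equations: A + B - C = 14; 2A + B + C = 8; 3A + B - C = 18.
Subtracting the first from the second: A + 2C = -6.
Subtracting the second from the third: A - 2C = 10.
Solving: C = -4, A = 2, then B = 8.
Hence x_{37} = 2·37 + 8 + (-4)·(-1) = 86.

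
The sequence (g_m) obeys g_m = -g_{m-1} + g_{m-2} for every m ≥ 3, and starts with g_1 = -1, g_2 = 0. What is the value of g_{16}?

Iterate the recurrence:
g_3 = -1; g_4 = 1; g_5 = -2; …; g_{13} = -89; g_{14} = 144; g_{15} = -233; g_{16} = 377.

377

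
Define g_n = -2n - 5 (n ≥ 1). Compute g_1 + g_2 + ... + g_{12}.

Over n = 1..12: Σn = 78.
Total = (-2)·78 + (-5)·12 = -216.

-216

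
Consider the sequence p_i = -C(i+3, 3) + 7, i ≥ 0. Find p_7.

C(10, 3) = 120, so p_7 = -113.

-113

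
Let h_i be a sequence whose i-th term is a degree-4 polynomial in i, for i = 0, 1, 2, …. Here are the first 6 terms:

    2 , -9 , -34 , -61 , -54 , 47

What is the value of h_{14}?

1st diffs: -11, -25, -27, 7, 101.
2nd diffs: -14, -2, 34, 94.
3rd diffs: 12, 36, 60.
4th diffs: 24, 24 (constant).
Newton forward-difference form: h_i = 2 + (-11)·C(i,1) + (-14)·C(i,2) + 12·C(i,3) + 24·C(i,4).
At i = 14: i = 14, so h_{14} = 2 - 154 - 1274 + 4368 + 24024 = 26966.

26966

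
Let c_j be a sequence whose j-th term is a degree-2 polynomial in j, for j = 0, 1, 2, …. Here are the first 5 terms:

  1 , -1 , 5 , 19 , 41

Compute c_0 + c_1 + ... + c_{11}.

1st diffs: -2, 6, 14, 22.
2nd diffs: 8, 8, 8 (constant).
So c_j = 4j^2 - 6j + 1.
Continuing: …, 71, 109, 155, 209, …, c_{11} = 419.
Summing j = 0..11 (12 terms) gives 1640.

1640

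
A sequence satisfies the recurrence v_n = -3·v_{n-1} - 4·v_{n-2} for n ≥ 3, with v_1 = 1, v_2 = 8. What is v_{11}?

Iterate the recurrence:
v_3 = -28; v_4 = 52; v_5 = -44; v_6 = -76; v_7 = 404; v_8 = -908; v_9 = 1108; v_{10} = 308; v_{11} = -5356.

-5356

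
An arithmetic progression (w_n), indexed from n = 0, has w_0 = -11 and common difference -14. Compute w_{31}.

w_n = -11 + (n - 0)·(-14).
w_{31} = -11 + 31·(-14) = -445.

-445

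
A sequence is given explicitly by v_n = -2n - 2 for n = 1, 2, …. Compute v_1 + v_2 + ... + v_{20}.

-460

Over n = 1..20: Σn = 210.
Total = (-2)·210 + (-2)·20 = -460.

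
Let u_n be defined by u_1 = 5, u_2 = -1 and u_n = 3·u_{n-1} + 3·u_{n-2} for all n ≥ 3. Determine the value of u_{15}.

81785052

Step forward from the initial values:
u_3 = 12  u_4 = 33  u_5 = 135  …  u_{12} = 1500768  u_{13} = 5689845  u_{14} = 21571839  u_{15} = 81785052.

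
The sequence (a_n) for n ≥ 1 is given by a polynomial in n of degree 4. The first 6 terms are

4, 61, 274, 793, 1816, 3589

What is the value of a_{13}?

67744

1st diffs: 57, 213, 519, 1023, 1773.
2nd diffs: 156, 306, 504, 750.
3rd diffs: 150, 198, 246.
4th diffs: 48, 48 (constant).
So a_n = 2n^4 + 5n^3 - 2n^2 - 2n + 1.
Evaluating at n = 13 gives a_{13} = 67744.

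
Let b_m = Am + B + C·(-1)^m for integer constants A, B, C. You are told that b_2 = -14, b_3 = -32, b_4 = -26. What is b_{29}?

-188

At m = 2, 3, 4: 2A + B + C = -14; 3A + B - C = -32; 4A + B + C = -26.
Subtracting the first from the second: A - 2C = -18.
Subtracting the second from the third: A + 2C = 6.
Solving: C = 6, A = -6, then B = -8.
Therefore b_{29} = -174 + (-8) + 6·(-1) = -188.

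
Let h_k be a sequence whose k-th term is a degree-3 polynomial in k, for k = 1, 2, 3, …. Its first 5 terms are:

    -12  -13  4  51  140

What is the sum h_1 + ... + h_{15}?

1st diffs: -1, 17, 47, 89.
2nd diffs: 18, 30, 42.
3rd diffs: 12, 12 (constant).
So h_k = 2k^3 - 3k^2 - 6k - 5.
Continuing: …, 283, 492, 779, 1156, …, h_{15} = 5980.
Summing k = 1..15 (15 terms) gives 24285.

24285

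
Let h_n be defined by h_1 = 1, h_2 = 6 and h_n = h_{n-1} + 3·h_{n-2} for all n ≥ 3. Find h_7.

297

Applying the relation repeatedly:
h_3 = 9  h_4 = 27  h_5 = 54  h_6 = 135  h_7 = 297.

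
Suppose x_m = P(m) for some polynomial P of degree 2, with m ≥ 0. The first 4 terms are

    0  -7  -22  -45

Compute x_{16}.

1st diffs: -7, -15, -23.
2nd diffs: -8, -8 (constant).
Newton forward-difference form: x_m = (-7)·C(m,1) + (-8)·C(m,2).
At m = 16: m = 16, so x_{16} = -112 - 960 = -1072.

-1072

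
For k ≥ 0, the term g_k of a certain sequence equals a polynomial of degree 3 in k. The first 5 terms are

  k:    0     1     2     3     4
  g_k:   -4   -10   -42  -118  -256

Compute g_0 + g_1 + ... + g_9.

1st diffs: -6, -32, -76, -138.
2nd diffs: -26, -44, -62.
3rd diffs: -18, -18 (constant).
So g_k = -3k^3 - 4k^2 + k - 4.
Continuing: …, -474, -790, -1222, -1788, …, g_9 = -2506.
Summing k = 0..9 (10 terms) gives -7210.

-7210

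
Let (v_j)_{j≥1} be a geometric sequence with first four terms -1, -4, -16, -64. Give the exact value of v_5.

Common ratio r = 4.
v_j = (-1)·4^(j-1).
v_5 = (-1)·4^4 = -256.

-256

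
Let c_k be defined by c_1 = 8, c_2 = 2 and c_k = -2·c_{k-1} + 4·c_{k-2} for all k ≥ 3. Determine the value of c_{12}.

-718848

Step forward from the initial values:
c_3 = 28; c_4 = -48; c_5 = 208; c_6 = -608; c_7 = 2048; c_8 = -6528; c_9 = 21248; c_{10} = -68608; c_{11} = 222208; c_{12} = -718848.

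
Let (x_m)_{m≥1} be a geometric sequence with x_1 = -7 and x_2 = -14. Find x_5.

-112

Common ratio r = 2.
x_m = (-7)·2^(m-1).
x_5 = (-7)·2^4 = -112.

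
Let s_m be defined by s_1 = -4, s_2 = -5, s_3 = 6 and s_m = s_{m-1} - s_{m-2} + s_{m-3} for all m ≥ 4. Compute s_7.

Iterate the recurrence:
s_4 = 7;  s_5 = -4;  s_6 = -5;  s_7 = 6.

6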